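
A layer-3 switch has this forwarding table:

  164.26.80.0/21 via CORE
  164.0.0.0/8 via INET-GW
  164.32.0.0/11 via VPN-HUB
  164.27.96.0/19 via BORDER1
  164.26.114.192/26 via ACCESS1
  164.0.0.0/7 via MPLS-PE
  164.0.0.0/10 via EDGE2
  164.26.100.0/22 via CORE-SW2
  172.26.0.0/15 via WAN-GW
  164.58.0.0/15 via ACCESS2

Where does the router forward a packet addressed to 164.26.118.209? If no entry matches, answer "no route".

Routes whose prefix contains 164.26.118.209:
  164.0.0.0/7 (164.0.0.0 - 165.255.255.255) -> MPLS-PE
  164.0.0.0/8 (164.0.0.0 - 164.255.255.255) -> INET-GW
  164.0.0.0/10 (164.0.0.0 - 164.63.255.255) -> EDGE2
More-specific entries that do NOT match:
  164.26.114.192/26 (164.26.114.192 - 164.26.114.255) does not contain 164.26.118.209
  164.26.100.0/22 (164.26.100.0 - 164.26.103.255) does not contain 164.26.118.209
  164.26.80.0/21 (164.26.80.0 - 164.26.87.255) does not contain 164.26.118.209
  164.27.96.0/19 (164.27.96.0 - 164.27.127.255) does not contain 164.26.118.209
  172.26.0.0/15 (172.26.0.0 - 172.27.255.255) does not contain 164.26.118.209
  164.58.0.0/15 (164.58.0.0 - 164.59.255.255) does not contain 164.26.118.209
  164.32.0.0/11 (164.32.0.0 - 164.63.255.255) does not contain 164.26.118.209
Longest matching prefix is /10 -> next hop EDGE2.

EDGE2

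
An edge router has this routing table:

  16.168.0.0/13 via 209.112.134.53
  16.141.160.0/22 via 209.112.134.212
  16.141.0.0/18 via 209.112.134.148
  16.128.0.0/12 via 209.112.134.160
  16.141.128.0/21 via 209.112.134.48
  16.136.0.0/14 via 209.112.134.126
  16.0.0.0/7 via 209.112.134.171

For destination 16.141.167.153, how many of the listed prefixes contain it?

2

Prefixes containing 16.141.167.153:
  16.0.0.0/7 (16.0.0.0 - 17.255.255.255)
  16.128.0.0/12 (16.128.0.0 - 16.143.255.255)
Total matching entries: 2.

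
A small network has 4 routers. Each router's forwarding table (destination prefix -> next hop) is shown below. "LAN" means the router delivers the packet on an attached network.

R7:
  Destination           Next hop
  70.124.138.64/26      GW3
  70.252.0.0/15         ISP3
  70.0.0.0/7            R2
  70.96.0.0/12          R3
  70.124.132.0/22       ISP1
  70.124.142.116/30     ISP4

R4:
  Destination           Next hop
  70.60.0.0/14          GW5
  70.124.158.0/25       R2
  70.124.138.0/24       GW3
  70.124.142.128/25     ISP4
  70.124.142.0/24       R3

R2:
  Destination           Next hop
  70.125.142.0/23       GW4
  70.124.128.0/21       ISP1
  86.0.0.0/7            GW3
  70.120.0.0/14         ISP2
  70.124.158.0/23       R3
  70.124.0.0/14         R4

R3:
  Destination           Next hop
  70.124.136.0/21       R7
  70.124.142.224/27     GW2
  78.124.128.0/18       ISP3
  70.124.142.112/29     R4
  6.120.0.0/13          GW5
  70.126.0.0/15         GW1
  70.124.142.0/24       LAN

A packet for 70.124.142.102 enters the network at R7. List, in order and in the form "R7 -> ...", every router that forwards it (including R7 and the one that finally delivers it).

R7 -> R2 -> R4 -> R3

At R7: longest match for 70.124.142.102 is 70.0.0.0/7 -> R2
At R2: longest match for 70.124.142.102 is 70.124.0.0/14 -> R4
At R4: longest match for 70.124.142.102 is 70.124.142.0/24 -> R3
At R3: longest match for 70.124.142.102 is 70.124.142.0/24 -> LAN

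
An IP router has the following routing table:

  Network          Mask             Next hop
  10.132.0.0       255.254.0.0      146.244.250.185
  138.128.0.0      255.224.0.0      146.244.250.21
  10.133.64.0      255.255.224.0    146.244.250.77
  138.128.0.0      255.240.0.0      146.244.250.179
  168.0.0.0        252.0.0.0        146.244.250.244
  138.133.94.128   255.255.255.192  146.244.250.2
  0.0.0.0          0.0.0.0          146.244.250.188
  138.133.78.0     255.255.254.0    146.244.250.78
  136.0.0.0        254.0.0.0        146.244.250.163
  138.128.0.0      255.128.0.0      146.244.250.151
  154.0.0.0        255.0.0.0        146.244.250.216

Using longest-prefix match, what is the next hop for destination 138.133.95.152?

146.244.250.179

Routes whose prefix contains 138.133.95.152:
  0.0.0.0/0 (default, matches everything) -> 146.244.250.188
  138.128.0.0/9 (138.128.0.0 - 138.255.255.255) -> 146.244.250.151
  138.128.0.0/11 (138.128.0.0 - 138.159.255.255) -> 146.244.250.21
  138.128.0.0/12 (138.128.0.0 - 138.143.255.255) -> 146.244.250.179
More-specific entries that do NOT match:
  138.133.94.128/26 (138.133.94.128 - 138.133.94.191) does not contain 138.133.95.152
  138.133.78.0/23 (138.133.78.0 - 138.133.79.255) does not contain 138.133.95.152
  10.133.64.0/19 (10.133.64.0 - 10.133.95.255) does not contain 138.133.95.152
  10.132.0.0/15 (10.132.0.0 - 10.133.255.255) does not contain 138.133.95.152
Longest matching prefix is /12 -> next hop 146.244.250.179.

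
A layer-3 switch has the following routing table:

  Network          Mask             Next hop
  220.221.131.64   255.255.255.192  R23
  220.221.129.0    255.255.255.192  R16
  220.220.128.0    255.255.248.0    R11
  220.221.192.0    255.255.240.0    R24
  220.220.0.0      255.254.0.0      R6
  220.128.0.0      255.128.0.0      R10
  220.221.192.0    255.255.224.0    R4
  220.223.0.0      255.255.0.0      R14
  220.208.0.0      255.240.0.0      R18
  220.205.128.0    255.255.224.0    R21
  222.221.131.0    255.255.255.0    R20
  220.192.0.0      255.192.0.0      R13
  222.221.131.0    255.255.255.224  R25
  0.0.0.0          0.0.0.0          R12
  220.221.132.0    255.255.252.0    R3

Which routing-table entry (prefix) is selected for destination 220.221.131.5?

220.220.0.0/15

Entries matching 220.221.131.5:
  0.0.0.0/0 (default, matches everything)
  220.128.0.0/9 (220.128.0.0 - 220.255.255.255)
  220.192.0.0/10 (220.192.0.0 - 220.255.255.255)
  220.208.0.0/12 (220.208.0.0 - 220.223.255.255)
  220.220.0.0/15 (220.220.0.0 - 220.221.255.255)
Most specific is 220.220.0.0/15.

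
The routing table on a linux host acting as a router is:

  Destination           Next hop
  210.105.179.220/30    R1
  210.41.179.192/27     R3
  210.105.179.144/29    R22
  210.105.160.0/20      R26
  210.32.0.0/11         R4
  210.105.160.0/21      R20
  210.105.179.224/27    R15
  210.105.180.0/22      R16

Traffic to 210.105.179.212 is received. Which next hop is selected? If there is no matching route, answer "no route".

no route

No entry's prefix contains 210.105.179.212; there is no default route.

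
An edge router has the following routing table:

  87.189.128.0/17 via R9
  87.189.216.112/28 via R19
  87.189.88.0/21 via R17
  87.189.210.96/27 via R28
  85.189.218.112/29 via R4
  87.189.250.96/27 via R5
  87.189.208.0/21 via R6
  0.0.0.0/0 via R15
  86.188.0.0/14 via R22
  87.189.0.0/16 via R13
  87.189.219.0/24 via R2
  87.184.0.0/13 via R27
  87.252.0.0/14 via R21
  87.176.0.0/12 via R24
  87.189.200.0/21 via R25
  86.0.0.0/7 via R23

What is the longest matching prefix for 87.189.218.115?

87.189.128.0/17

Entries matching 87.189.218.115:
  0.0.0.0/0 (default, matches everything)
  86.0.0.0/7 (86.0.0.0 - 87.255.255.255)
  87.176.0.0/12 (87.176.0.0 - 87.191.255.255)
  87.184.0.0/13 (87.184.0.0 - 87.191.255.255)
  87.189.0.0/16 (87.189.0.0 - 87.189.255.255)
  87.189.128.0/17 (87.189.128.0 - 87.189.255.255)
Most specific is 87.189.128.0/17.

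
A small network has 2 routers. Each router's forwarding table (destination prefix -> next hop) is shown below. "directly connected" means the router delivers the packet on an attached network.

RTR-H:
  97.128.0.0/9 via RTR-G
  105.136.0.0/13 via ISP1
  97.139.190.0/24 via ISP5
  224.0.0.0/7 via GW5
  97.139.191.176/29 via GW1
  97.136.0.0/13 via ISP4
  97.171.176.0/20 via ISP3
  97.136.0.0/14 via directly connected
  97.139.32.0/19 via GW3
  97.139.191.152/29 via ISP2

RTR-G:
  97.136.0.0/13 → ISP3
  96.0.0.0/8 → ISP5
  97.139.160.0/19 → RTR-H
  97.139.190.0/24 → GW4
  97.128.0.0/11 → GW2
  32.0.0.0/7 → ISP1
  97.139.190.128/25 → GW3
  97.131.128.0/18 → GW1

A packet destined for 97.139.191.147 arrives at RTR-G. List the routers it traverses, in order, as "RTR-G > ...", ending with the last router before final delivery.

At RTR-G: longest match for 97.139.191.147 is 97.139.160.0/19 -> RTR-H
At RTR-H: longest match for 97.139.191.147 is 97.136.0.0/14 -> directly connected

RTR-G > RTR-H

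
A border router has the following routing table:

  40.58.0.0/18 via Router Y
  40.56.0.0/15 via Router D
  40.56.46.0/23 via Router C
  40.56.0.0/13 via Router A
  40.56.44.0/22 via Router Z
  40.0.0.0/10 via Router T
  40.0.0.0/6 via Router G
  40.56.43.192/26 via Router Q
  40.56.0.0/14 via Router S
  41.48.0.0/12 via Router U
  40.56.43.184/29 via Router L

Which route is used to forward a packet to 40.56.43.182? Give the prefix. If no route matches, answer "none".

40.56.0.0/15

Entries matching 40.56.43.182:
  40.0.0.0/6 (40.0.0.0 - 43.255.255.255)
  40.0.0.0/10 (40.0.0.0 - 40.63.255.255)
  40.56.0.0/13 (40.56.0.0 - 40.63.255.255)
  40.56.0.0/14 (40.56.0.0 - 40.59.255.255)
  40.56.0.0/15 (40.56.0.0 - 40.57.255.255)
Most specific is 40.56.0.0/15.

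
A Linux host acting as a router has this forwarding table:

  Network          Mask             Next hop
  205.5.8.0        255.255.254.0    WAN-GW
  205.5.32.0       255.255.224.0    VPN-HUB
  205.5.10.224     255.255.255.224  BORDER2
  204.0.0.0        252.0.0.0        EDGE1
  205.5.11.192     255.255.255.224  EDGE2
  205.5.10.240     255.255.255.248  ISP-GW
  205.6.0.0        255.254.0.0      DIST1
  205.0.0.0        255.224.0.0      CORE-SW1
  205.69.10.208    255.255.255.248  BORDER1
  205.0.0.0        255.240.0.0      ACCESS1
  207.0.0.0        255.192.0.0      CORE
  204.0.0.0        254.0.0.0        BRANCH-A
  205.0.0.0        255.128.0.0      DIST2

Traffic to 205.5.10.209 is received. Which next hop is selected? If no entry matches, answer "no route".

ACCESS1

Routes whose prefix contains 205.5.10.209:
  204.0.0.0/6 (204.0.0.0 - 207.255.255.255) -> EDGE1
  204.0.0.0/7 (204.0.0.0 - 205.255.255.255) -> BRANCH-A
  205.0.0.0/9 (205.0.0.0 - 205.127.255.255) -> DIST2
  205.0.0.0/11 (205.0.0.0 - 205.31.255.255) -> CORE-SW1
  205.0.0.0/12 (205.0.0.0 - 205.15.255.255) -> ACCESS1
More-specific entries that do NOT match:
  205.5.10.240/29 (205.5.10.240 - 205.5.10.247) does not contain 205.5.10.209
  205.69.10.208/29 (205.69.10.208 - 205.69.10.215) does not contain 205.5.10.209
  205.5.10.224/27 (205.5.10.224 - 205.5.10.255) does not contain 205.5.10.209
  205.5.11.192/27 (205.5.11.192 - 205.5.11.223) does not contain 205.5.10.209
  205.5.8.0/23 (205.5.8.0 - 205.5.9.255) does not contain 205.5.10.209
  205.5.32.0/19 (205.5.32.0 - 205.5.63.255) does not contain 205.5.10.209
  205.6.0.0/15 (205.6.0.0 - 205.7.255.255) does not contain 205.5.10.209
Longest matching prefix is /12 -> next hop ACCESS1.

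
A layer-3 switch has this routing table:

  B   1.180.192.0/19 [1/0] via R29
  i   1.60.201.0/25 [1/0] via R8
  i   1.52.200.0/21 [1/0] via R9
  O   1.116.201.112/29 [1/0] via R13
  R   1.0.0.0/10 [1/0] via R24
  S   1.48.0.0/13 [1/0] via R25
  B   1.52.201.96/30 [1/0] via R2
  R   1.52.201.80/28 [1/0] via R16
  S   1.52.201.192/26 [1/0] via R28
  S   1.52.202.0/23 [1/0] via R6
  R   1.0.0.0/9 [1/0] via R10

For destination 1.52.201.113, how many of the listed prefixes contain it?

4

Prefixes containing 1.52.201.113:
  1.0.0.0/9 (1.0.0.0 - 1.127.255.255)
  1.0.0.0/10 (1.0.0.0 - 1.63.255.255)
  1.48.0.0/13 (1.48.0.0 - 1.55.255.255)
  1.52.200.0/21 (1.52.200.0 - 1.52.207.255)
Total matching entries: 4.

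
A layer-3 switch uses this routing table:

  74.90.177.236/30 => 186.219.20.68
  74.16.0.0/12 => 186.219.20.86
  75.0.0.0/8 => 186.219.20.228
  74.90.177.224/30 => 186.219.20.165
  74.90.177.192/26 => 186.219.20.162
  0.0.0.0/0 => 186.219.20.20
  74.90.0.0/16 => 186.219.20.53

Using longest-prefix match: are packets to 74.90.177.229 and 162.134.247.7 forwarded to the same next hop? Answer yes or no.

no

74.90.177.229: longest match 74.90.177.192/26 -> 186.219.20.162
162.134.247.7: longest match 0.0.0.0/0 -> 186.219.20.20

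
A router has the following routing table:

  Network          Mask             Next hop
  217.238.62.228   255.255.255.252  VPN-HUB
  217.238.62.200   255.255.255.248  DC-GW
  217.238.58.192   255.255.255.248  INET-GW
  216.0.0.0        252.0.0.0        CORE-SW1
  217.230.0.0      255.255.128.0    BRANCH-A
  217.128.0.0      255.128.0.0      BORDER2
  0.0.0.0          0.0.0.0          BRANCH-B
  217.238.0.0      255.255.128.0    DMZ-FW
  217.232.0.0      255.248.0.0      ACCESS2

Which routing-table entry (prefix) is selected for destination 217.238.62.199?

217.238.0.0/17

Entries matching 217.238.62.199:
  0.0.0.0/0 (default, matches everything)
  216.0.0.0/6 (216.0.0.0 - 219.255.255.255)
  217.128.0.0/9 (217.128.0.0 - 217.255.255.255)
  217.232.0.0/13 (217.232.0.0 - 217.239.255.255)
  217.238.0.0/17 (217.238.0.0 - 217.238.127.255)
Most specific is 217.238.0.0/17.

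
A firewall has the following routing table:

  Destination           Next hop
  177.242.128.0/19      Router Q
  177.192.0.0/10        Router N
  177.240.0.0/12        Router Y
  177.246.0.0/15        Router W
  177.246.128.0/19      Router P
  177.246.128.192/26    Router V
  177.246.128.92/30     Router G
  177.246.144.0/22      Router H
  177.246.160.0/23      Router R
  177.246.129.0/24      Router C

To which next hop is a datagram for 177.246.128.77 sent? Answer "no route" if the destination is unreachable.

Router P

Routes whose prefix contains 177.246.128.77:
  177.192.0.0/10 (177.192.0.0 - 177.255.255.255) -> Router N
  177.240.0.0/12 (177.240.0.0 - 177.255.255.255) -> Router Y
  177.246.0.0/15 (177.246.0.0 - 177.247.255.255) -> Router W
  177.246.128.0/19 (177.246.128.0 - 177.246.159.255) -> Router P
More-specific entries that do NOT match:
  177.246.128.92/30 (177.246.128.92 - 177.246.128.95) does not contain 177.246.128.77
  177.246.128.192/26 (177.246.128.192 - 177.246.128.255) does not contain 177.246.128.77
  177.246.129.0/24 (177.246.129.0 - 177.246.129.255) does not contain 177.246.128.77
  177.246.160.0/23 (177.246.160.0 - 177.246.161.255) does not contain 177.246.128.77
  177.246.144.0/22 (177.246.144.0 - 177.246.147.255) does not contain 177.246.128.77
Longest matching prefix is /19 -> next hop Router P.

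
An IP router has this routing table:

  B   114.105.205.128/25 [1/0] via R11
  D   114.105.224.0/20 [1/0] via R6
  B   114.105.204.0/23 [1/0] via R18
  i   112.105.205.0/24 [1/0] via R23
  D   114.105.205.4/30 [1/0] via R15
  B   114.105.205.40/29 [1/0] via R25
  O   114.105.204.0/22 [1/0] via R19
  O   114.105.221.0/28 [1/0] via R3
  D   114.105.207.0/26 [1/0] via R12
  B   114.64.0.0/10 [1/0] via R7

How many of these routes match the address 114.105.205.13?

3

Prefixes containing 114.105.205.13:
  114.64.0.0/10 (114.64.0.0 - 114.127.255.255)
  114.105.204.0/22 (114.105.204.0 - 114.105.207.255)
  114.105.204.0/23 (114.105.204.0 - 114.105.205.255)
Total matching entries: 3.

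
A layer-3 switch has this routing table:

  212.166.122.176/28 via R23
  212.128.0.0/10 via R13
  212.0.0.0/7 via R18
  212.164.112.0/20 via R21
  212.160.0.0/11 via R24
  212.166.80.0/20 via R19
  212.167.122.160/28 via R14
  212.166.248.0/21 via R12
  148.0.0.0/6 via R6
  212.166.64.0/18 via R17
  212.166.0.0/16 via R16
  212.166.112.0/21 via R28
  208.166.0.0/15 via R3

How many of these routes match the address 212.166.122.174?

Prefixes containing 212.166.122.174:
  212.0.0.0/7 (212.0.0.0 - 213.255.255.255)
  212.128.0.0/10 (212.128.0.0 - 212.191.255.255)
  212.160.0.0/11 (212.160.0.0 - 212.191.255.255)
  212.166.0.0/16 (212.166.0.0 - 212.166.255.255)
  212.166.64.0/18 (212.166.64.0 - 212.166.127.255)
Total matching entries: 5.

5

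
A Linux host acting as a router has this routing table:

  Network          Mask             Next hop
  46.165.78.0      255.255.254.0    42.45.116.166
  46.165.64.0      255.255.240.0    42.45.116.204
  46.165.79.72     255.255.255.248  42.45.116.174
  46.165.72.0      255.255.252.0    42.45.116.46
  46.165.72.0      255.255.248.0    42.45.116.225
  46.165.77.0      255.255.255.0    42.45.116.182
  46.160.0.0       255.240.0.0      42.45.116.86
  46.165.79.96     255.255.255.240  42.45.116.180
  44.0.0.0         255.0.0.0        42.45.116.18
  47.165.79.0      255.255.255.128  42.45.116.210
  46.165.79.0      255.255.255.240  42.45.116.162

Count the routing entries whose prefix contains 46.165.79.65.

Prefixes containing 46.165.79.65:
  46.160.0.0/12 (46.160.0.0 - 46.175.255.255)
  46.165.64.0/20 (46.165.64.0 - 46.165.79.255)
  46.165.72.0/21 (46.165.72.0 - 46.165.79.255)
  46.165.78.0/23 (46.165.78.0 - 46.165.79.255)
Total matching entries: 4.

4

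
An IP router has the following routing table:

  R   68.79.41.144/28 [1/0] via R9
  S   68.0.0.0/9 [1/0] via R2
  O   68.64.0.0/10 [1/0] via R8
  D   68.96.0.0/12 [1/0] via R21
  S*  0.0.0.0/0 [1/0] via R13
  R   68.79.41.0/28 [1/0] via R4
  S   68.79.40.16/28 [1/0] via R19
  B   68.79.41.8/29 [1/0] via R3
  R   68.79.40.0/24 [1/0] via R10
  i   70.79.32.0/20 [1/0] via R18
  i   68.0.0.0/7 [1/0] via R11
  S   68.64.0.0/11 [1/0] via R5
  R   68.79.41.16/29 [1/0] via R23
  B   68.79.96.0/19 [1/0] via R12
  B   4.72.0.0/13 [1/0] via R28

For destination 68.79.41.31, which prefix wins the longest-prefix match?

68.64.0.0/11

Entries matching 68.79.41.31:
  0.0.0.0/0 (default, matches everything)
  68.0.0.0/7 (68.0.0.0 - 69.255.255.255)
  68.0.0.0/9 (68.0.0.0 - 68.127.255.255)
  68.64.0.0/10 (68.64.0.0 - 68.127.255.255)
  68.64.0.0/11 (68.64.0.0 - 68.95.255.255)
Most specific is 68.64.0.0/11.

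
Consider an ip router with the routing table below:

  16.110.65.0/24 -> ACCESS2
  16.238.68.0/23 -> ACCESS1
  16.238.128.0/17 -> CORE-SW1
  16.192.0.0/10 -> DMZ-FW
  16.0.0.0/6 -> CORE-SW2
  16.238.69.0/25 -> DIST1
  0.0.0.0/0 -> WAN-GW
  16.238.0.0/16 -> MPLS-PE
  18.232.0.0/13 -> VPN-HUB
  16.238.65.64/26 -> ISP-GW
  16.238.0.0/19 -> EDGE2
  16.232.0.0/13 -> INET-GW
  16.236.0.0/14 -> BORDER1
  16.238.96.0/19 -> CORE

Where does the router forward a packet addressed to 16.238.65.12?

MPLS-PE

Routes whose prefix contains 16.238.65.12:
  0.0.0.0/0 (default, matches everything) -> WAN-GW
  16.0.0.0/6 (16.0.0.0 - 19.255.255.255) -> CORE-SW2
  16.192.0.0/10 (16.192.0.0 - 16.255.255.255) -> DMZ-FW
  16.232.0.0/13 (16.232.0.0 - 16.239.255.255) -> INET-GW
  16.236.0.0/14 (16.236.0.0 - 16.239.255.255) -> BORDER1
  16.238.0.0/16 (16.238.0.0 - 16.238.255.255) -> MPLS-PE
More-specific entries that do NOT match:
  16.238.65.64/26 (16.238.65.64 - 16.238.65.127) does not contain 16.238.65.12
  16.238.69.0/25 (16.238.69.0 - 16.238.69.127) does not contain 16.238.65.12
  16.110.65.0/24 (16.110.65.0 - 16.110.65.255) does not contain 16.238.65.12
  16.238.68.0/23 (16.238.68.0 - 16.238.69.255) does not contain 16.238.65.12
  16.238.0.0/19 (16.238.0.0 - 16.238.31.255) does not contain 16.238.65.12
  16.238.96.0/19 (16.238.96.0 - 16.238.127.255) does not contain 16.238.65.12
  16.238.128.0/17 (16.238.128.0 - 16.238.255.255) does not contain 16.238.65.12
Longest matching prefix is /16 -> next hop MPLS-PE.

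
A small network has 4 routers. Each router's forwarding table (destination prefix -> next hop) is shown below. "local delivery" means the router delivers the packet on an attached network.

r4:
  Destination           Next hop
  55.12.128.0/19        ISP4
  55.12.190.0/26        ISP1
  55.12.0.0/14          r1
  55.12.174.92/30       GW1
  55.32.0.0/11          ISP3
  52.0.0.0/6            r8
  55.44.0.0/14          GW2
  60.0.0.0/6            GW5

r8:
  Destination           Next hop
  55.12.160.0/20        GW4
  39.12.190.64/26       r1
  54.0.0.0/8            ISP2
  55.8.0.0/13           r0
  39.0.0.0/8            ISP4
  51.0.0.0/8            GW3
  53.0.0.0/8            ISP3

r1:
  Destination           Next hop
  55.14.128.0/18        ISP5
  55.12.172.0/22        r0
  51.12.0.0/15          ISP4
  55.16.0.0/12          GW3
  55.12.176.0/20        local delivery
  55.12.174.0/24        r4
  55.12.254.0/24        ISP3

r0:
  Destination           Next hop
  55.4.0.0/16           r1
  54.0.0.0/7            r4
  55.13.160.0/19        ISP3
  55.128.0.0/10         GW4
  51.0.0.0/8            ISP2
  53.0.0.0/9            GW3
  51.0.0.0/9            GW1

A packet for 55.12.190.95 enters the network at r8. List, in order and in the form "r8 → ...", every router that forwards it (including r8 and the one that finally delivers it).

At r8: longest match for 55.12.190.95 is 55.8.0.0/13 -> r0
At r0: longest match for 55.12.190.95 is 54.0.0.0/7 -> r4
At r4: longest match for 55.12.190.95 is 55.12.0.0/14 -> r1
At r1: longest match for 55.12.190.95 is 55.12.176.0/20 -> local delivery

r8 → r0 → r4 → r1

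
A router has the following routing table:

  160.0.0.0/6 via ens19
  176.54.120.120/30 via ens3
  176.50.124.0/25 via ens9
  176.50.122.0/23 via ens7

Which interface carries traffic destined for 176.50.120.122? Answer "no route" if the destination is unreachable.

No entry's prefix contains 176.50.120.122; there is no default route.

no route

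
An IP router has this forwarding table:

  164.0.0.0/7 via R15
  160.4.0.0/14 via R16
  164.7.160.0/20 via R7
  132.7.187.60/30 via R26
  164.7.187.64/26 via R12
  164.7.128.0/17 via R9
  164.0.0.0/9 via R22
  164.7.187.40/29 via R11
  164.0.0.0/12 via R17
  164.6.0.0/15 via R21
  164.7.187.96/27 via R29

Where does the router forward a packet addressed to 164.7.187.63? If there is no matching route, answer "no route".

R9

Routes whose prefix contains 164.7.187.63:
  164.0.0.0/7 (164.0.0.0 - 165.255.255.255) -> R15
  164.0.0.0/9 (164.0.0.0 - 164.127.255.255) -> R22
  164.0.0.0/12 (164.0.0.0 - 164.15.255.255) -> R17
  164.6.0.0/15 (164.6.0.0 - 164.7.255.255) -> R21
  164.7.128.0/17 (164.7.128.0 - 164.7.255.255) -> R9
More-specific entries that do NOT match:
  132.7.187.60/30 (132.7.187.60 - 132.7.187.63) does not contain 164.7.187.63
  164.7.187.40/29 (164.7.187.40 - 164.7.187.47) does not contain 164.7.187.63
  164.7.187.96/27 (164.7.187.96 - 164.7.187.127) does not contain 164.7.187.63
  164.7.187.64/26 (164.7.187.64 - 164.7.187.127) does not contain 164.7.187.63
  164.7.160.0/20 (164.7.160.0 - 164.7.175.255) does not contain 164.7.187.63
Longest matching prefix is /17 -> next hop R9.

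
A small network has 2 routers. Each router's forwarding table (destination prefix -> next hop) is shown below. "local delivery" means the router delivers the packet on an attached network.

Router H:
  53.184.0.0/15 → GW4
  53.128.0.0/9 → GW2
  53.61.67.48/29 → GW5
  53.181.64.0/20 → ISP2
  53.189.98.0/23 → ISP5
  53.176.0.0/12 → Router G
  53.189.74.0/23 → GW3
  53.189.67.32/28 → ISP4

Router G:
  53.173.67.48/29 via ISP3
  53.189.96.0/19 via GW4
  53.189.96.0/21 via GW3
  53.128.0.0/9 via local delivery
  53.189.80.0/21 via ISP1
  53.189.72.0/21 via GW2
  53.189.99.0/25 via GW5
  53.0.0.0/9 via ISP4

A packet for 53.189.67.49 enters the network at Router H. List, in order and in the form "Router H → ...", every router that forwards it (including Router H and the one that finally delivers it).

Router H → Router G

At Router H: longest match for 53.189.67.49 is 53.176.0.0/12 -> Router G
At Router G: longest match for 53.189.67.49 is 53.128.0.0/9 -> local delivery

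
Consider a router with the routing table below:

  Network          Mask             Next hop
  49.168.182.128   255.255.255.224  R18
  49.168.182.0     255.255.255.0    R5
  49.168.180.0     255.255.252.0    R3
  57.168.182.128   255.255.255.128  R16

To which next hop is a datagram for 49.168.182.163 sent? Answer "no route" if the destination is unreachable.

R5

Routes whose prefix contains 49.168.182.163:
  49.168.180.0/22 (49.168.180.0 - 49.168.183.255) -> R3
  49.168.182.0/24 (49.168.182.0 - 49.168.182.255) -> R5
More-specific entries that do NOT match:
  49.168.182.128/27 (49.168.182.128 - 49.168.182.159) does not contain 49.168.182.163
  57.168.182.128/25 (57.168.182.128 - 57.168.182.255) does not contain 49.168.182.163
Longest matching prefix is /24 -> next hop R5.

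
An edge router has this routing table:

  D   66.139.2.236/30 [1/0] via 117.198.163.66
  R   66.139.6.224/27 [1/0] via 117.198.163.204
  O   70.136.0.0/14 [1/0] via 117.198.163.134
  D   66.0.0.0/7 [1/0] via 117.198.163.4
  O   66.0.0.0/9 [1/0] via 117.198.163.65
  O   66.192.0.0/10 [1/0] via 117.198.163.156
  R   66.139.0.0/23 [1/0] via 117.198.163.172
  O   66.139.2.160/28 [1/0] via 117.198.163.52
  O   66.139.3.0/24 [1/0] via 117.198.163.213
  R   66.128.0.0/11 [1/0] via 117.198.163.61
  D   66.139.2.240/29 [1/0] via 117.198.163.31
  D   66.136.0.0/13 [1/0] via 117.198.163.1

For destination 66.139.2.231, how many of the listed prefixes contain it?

Prefixes containing 66.139.2.231:
  66.0.0.0/7 (66.0.0.0 - 67.255.255.255)
  66.128.0.0/11 (66.128.0.0 - 66.159.255.255)
  66.136.0.0/13 (66.136.0.0 - 66.143.255.255)
Total matching entries: 3.

3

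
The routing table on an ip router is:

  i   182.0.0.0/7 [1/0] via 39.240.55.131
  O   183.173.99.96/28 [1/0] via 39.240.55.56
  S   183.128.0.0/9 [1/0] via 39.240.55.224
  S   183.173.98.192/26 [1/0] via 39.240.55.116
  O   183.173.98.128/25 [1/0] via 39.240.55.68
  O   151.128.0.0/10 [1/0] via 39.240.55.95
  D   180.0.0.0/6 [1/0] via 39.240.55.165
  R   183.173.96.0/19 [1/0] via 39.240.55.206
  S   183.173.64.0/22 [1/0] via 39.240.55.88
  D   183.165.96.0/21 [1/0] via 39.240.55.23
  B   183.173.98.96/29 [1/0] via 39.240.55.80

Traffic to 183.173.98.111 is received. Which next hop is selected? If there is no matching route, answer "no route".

39.240.55.206

Routes whose prefix contains 183.173.98.111:
  180.0.0.0/6 (180.0.0.0 - 183.255.255.255) -> 39.240.55.165
  182.0.0.0/7 (182.0.0.0 - 183.255.255.255) -> 39.240.55.131
  183.128.0.0/9 (183.128.0.0 - 183.255.255.255) -> 39.240.55.224
  183.173.96.0/19 (183.173.96.0 - 183.173.127.255) -> 39.240.55.206
More-specific entries that do NOT match:
  183.173.98.96/29 (183.173.98.96 - 183.173.98.103) does not contain 183.173.98.111
  183.173.99.96/28 (183.173.99.96 - 183.173.99.111) does not contain 183.173.98.111
  183.173.98.192/26 (183.173.98.192 - 183.173.98.255) does not contain 183.173.98.111
  183.173.98.128/25 (183.173.98.128 - 183.173.98.255) does not contain 183.173.98.111
  183.173.64.0/22 (183.173.64.0 - 183.173.67.255) does not contain 183.173.98.111
  183.165.96.0/21 (183.165.96.0 - 183.165.103.255) does not contain 183.173.98.111
Longest matching prefix is /19 -> next hop 39.240.55.206.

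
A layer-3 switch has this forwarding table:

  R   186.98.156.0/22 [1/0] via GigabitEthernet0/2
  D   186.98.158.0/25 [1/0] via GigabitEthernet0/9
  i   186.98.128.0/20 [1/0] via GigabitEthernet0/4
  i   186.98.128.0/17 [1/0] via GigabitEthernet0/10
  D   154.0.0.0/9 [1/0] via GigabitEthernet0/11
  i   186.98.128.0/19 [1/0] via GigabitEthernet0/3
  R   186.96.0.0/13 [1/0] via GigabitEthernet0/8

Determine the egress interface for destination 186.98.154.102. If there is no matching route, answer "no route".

Routes whose prefix contains 186.98.154.102:
  186.96.0.0/13 (186.96.0.0 - 186.103.255.255) -> GigabitEthernet0/8
  186.98.128.0/17 (186.98.128.0 - 186.98.255.255) -> GigabitEthernet0/10
  186.98.128.0/19 (186.98.128.0 - 186.98.159.255) -> GigabitEthernet0/3
More-specific entries that do NOT match:
  186.98.158.0/25 (186.98.158.0 - 186.98.158.127) does not contain 186.98.154.102
  186.98.156.0/22 (186.98.156.0 - 186.98.159.255) does not contain 186.98.154.102
  186.98.128.0/20 (186.98.128.0 - 186.98.143.255) does not contain 186.98.154.102
Longest matching prefix is /19 -> interface GigabitEthernet0/3.

GigabitEthernet0/3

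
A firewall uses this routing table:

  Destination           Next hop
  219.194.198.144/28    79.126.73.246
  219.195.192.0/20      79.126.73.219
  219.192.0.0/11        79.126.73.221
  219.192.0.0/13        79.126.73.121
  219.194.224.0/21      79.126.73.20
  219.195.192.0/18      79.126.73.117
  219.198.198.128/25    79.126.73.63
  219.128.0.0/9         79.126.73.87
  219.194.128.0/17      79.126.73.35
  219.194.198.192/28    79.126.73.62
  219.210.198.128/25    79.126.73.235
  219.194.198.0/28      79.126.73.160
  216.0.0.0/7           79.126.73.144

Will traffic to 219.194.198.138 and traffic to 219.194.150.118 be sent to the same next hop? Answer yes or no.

219.194.198.138: longest match 219.194.128.0/17 -> 79.126.73.35
219.194.150.118: longest match 219.194.128.0/17 -> 79.126.73.35

yes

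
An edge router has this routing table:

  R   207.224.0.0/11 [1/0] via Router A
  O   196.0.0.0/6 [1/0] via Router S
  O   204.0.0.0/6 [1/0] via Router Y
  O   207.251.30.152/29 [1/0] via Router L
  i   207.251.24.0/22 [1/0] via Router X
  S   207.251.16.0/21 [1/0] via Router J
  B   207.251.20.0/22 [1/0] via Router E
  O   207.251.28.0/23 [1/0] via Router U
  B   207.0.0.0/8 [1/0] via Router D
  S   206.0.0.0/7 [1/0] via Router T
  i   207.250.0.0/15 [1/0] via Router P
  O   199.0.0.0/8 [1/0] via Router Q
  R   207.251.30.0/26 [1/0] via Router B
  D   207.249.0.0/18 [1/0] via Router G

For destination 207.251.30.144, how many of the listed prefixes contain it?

5

Prefixes containing 207.251.30.144:
  204.0.0.0/6 (204.0.0.0 - 207.255.255.255)
  206.0.0.0/7 (206.0.0.0 - 207.255.255.255)
  207.0.0.0/8 (207.0.0.0 - 207.255.255.255)
  207.224.0.0/11 (207.224.0.0 - 207.255.255.255)
  207.250.0.0/15 (207.250.0.0 - 207.251.255.255)
Total matching entries: 5.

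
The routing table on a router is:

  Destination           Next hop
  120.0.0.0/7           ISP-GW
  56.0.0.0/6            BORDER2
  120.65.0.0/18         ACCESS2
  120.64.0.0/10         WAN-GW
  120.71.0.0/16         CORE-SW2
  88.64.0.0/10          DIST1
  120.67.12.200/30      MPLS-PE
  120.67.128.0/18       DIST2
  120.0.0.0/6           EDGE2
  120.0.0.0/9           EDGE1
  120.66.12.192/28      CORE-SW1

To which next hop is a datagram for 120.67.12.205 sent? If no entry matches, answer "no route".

WAN-GW

Routes whose prefix contains 120.67.12.205:
  120.0.0.0/6 (120.0.0.0 - 123.255.255.255) -> EDGE2
  120.0.0.0/7 (120.0.0.0 - 121.255.255.255) -> ISP-GW
  120.0.0.0/9 (120.0.0.0 - 120.127.255.255) -> EDGE1
  120.64.0.0/10 (120.64.0.0 - 120.127.255.255) -> WAN-GW
More-specific entries that do NOT match:
  120.67.12.200/30 (120.67.12.200 - 120.67.12.203) does not contain 120.67.12.205
  120.66.12.192/28 (120.66.12.192 - 120.66.12.207) does not contain 120.67.12.205
  120.65.0.0/18 (120.65.0.0 - 120.65.63.255) does not contain 120.67.12.205
  120.67.128.0/18 (120.67.128.0 - 120.67.191.255) does not contain 120.67.12.205
  120.71.0.0/16 (120.71.0.0 - 120.71.255.255) does not contain 120.67.12.205
Longest matching prefix is /10 -> next hop WAN-GW.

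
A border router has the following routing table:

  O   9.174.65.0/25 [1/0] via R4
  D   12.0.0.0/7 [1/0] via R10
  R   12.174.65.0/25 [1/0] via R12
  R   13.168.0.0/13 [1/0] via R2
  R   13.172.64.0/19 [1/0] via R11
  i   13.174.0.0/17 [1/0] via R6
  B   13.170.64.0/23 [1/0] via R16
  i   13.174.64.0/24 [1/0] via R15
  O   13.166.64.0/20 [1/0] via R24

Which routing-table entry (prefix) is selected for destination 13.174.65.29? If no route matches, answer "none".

Entries matching 13.174.65.29:
  12.0.0.0/7 (12.0.0.0 - 13.255.255.255)
  13.168.0.0/13 (13.168.0.0 - 13.175.255.255)
  13.174.0.0/17 (13.174.0.0 - 13.174.127.255)
Most specific is 13.174.0.0/17.

13.174.0.0/17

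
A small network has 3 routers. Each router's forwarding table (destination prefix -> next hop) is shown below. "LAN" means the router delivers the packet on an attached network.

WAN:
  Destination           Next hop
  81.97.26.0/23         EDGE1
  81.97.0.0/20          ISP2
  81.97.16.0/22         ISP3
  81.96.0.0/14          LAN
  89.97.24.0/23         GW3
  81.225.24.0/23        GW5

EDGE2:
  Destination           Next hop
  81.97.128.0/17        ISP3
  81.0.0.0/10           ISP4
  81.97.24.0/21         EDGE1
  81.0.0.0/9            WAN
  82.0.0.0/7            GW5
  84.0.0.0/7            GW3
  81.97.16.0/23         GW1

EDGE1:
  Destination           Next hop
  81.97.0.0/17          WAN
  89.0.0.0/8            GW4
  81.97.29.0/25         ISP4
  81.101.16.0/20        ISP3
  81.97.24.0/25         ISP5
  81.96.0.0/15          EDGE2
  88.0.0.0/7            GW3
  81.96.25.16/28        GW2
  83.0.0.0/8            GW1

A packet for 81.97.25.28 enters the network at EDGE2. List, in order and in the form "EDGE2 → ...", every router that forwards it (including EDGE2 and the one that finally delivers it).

EDGE2 → EDGE1 → WAN

At EDGE2: longest match for 81.97.25.28 is 81.97.24.0/21 -> EDGE1
At EDGE1: longest match for 81.97.25.28 is 81.97.0.0/17 -> WAN
At WAN: longest match for 81.97.25.28 is 81.96.0.0/14 -> LAN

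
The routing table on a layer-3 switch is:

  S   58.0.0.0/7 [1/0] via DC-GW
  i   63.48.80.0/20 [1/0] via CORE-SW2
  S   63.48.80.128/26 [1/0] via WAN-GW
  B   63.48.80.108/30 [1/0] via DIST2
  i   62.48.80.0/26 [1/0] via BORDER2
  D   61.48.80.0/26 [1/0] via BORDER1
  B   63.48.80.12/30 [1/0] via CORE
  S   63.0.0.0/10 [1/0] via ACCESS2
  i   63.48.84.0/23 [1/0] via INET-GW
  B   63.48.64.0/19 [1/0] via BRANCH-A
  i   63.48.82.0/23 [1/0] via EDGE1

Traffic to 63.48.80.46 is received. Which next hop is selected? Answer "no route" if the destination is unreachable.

CORE-SW2

Routes whose prefix contains 63.48.80.46:
  63.0.0.0/10 (63.0.0.0 - 63.63.255.255) -> ACCESS2
  63.48.64.0/19 (63.48.64.0 - 63.48.95.255) -> BRANCH-A
  63.48.80.0/20 (63.48.80.0 - 63.48.95.255) -> CORE-SW2
More-specific entries that do NOT match:
  63.48.80.108/30 (63.48.80.108 - 63.48.80.111) does not contain 63.48.80.46
  63.48.80.12/30 (63.48.80.12 - 63.48.80.15) does not contain 63.48.80.46
  63.48.80.128/26 (63.48.80.128 - 63.48.80.191) does not contain 63.48.80.46
  62.48.80.0/26 (62.48.80.0 - 62.48.80.63) does not contain 63.48.80.46
  61.48.80.0/26 (61.48.80.0 - 61.48.80.63) does not contain 63.48.80.46
  63.48.84.0/23 (63.48.84.0 - 63.48.85.255) does not contain 63.48.80.46
  63.48.82.0/23 (63.48.82.0 - 63.48.83.255) does not contain 63.48.80.46
Longest matching prefix is /20 -> next hop CORE-SW2.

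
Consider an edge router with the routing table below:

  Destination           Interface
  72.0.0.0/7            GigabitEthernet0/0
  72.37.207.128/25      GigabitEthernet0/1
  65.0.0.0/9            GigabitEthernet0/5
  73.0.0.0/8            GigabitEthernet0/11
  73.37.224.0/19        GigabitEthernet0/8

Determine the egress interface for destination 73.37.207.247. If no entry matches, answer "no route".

Routes whose prefix contains 73.37.207.247:
  72.0.0.0/7 (72.0.0.0 - 73.255.255.255) -> GigabitEthernet0/0
  73.0.0.0/8 (73.0.0.0 - 73.255.255.255) -> GigabitEthernet0/11
More-specific entries that do NOT match:
  72.37.207.128/25 (72.37.207.128 - 72.37.207.255) does not contain 73.37.207.247
  73.37.224.0/19 (73.37.224.0 - 73.37.255.255) does not contain 73.37.207.247
  65.0.0.0/9 (65.0.0.0 - 65.127.255.255) does not contain 73.37.207.247
Longest matching prefix is /8 -> interface GigabitEthernet0/11.

GigabitEthernet0/11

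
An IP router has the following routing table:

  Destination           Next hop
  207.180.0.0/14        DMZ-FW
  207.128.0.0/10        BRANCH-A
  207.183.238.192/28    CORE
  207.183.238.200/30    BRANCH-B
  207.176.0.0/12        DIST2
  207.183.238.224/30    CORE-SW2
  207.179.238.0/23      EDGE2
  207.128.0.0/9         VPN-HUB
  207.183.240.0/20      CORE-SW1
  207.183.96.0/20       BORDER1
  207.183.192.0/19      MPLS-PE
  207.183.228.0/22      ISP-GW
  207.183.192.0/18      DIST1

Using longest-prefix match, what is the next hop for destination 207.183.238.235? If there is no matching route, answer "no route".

Routes whose prefix contains 207.183.238.235:
  207.128.0.0/9 (207.128.0.0 - 207.255.255.255) -> VPN-HUB
  207.128.0.0/10 (207.128.0.0 - 207.191.255.255) -> BRANCH-A
  207.176.0.0/12 (207.176.0.0 - 207.191.255.255) -> DIST2
  207.180.0.0/14 (207.180.0.0 - 207.183.255.255) -> DMZ-FW
  207.183.192.0/18 (207.183.192.0 - 207.183.255.255) -> DIST1
More-specific entries that do NOT match:
  207.183.238.200/30 (207.183.238.200 - 207.183.238.203) does not contain 207.183.238.235
  207.183.238.224/30 (207.183.238.224 - 207.183.238.227) does not contain 207.183.238.235
  207.183.238.192/28 (207.183.238.192 - 207.183.238.207) does not contain 207.183.238.235
  207.179.238.0/23 (207.179.238.0 - 207.179.239.255) does not contain 207.183.238.235
  207.183.228.0/22 (207.183.228.0 - 207.183.231.255) does not contain 207.183.238.235
  207.183.240.0/20 (207.183.240.0 - 207.183.255.255) does not contain 207.183.238.235
  207.183.96.0/20 (207.183.96.0 - 207.183.111.255) does not contain 207.183.238.235
  207.183.192.0/19 (207.183.192.0 - 207.183.223.255) does not contain 207.183.238.235
Longest matching prefix is /18 -> next hop DIST1.

DIST1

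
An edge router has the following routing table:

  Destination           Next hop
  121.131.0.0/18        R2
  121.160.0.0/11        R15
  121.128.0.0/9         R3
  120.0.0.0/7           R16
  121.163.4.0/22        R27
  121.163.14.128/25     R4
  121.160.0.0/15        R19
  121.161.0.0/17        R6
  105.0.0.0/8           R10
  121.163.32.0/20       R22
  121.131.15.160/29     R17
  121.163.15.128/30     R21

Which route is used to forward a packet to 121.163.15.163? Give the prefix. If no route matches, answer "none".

121.160.0.0/11

Entries matching 121.163.15.163:
  120.0.0.0/7 (120.0.0.0 - 121.255.255.255)
  121.128.0.0/9 (121.128.0.0 - 121.255.255.255)
  121.160.0.0/11 (121.160.0.0 - 121.191.255.255)
Most specific is 121.160.0.0/11.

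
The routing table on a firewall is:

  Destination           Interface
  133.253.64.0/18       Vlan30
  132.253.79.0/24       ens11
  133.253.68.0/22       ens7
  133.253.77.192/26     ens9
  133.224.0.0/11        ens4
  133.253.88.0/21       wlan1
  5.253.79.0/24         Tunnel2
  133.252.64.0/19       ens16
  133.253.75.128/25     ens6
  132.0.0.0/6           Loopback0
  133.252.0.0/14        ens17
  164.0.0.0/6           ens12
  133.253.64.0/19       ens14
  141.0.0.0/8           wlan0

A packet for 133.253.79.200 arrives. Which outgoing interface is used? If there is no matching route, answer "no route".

Routes whose prefix contains 133.253.79.200:
  132.0.0.0/6 (132.0.0.0 - 135.255.255.255) -> Loopback0
  133.224.0.0/11 (133.224.0.0 - 133.255.255.255) -> ens4
  133.252.0.0/14 (133.252.0.0 - 133.255.255.255) -> ens17
  133.253.64.0/18 (133.253.64.0 - 133.253.127.255) -> Vlan30
  133.253.64.0/19 (133.253.64.0 - 133.253.95.255) -> ens14
More-specific entries that do NOT match:
  133.253.77.192/26 (133.253.77.192 - 133.253.77.255) does not contain 133.253.79.200
  133.253.75.128/25 (133.253.75.128 - 133.253.75.255) does not contain 133.253.79.200
  132.253.79.0/24 (132.253.79.0 - 132.253.79.255) does not contain 133.253.79.200
  5.253.79.0/24 (5.253.79.0 - 5.253.79.255) does not contain 133.253.79.200
  133.253.68.0/22 (133.253.68.0 - 133.253.71.255) does not contain 133.253.79.200
  133.253.88.0/21 (133.253.88.0 - 133.253.95.255) does not contain 133.253.79.200
Longest matching prefix is /19 -> interface ens14.

ens14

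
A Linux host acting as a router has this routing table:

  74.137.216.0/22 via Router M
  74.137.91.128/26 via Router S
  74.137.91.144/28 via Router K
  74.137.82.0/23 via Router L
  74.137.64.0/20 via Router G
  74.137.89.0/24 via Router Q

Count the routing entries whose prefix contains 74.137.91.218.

No listed prefix contains 74.137.91.218.
Total matching entries: 0.

0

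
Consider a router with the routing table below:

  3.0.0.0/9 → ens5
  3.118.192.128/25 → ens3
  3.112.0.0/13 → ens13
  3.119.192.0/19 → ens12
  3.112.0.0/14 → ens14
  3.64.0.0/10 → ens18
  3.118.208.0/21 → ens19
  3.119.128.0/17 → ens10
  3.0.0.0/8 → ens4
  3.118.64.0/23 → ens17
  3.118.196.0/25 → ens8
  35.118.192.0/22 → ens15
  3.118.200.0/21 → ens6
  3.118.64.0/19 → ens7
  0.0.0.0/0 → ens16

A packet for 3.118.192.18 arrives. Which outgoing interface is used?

Routes whose prefix contains 3.118.192.18:
  0.0.0.0/0 (default, matches everything) -> ens16
  3.0.0.0/8 (3.0.0.0 - 3.255.255.255) -> ens4
  3.0.0.0/9 (3.0.0.0 - 3.127.255.255) -> ens5
  3.64.0.0/10 (3.64.0.0 - 3.127.255.255) -> ens18
  3.112.0.0/13 (3.112.0.0 - 3.119.255.255) -> ens13
More-specific entries that do NOT match:
  3.118.192.128/25 (3.118.192.128 - 3.118.192.255) does not contain 3.118.192.18
  3.118.196.0/25 (3.118.196.0 - 3.118.196.127) does not contain 3.118.192.18
  3.118.64.0/23 (3.118.64.0 - 3.118.65.255) does not contain 3.118.192.18
  35.118.192.0/22 (35.118.192.0 - 35.118.195.255) does not contain 3.118.192.18
  3.118.208.0/21 (3.118.208.0 - 3.118.215.255) does not contain 3.118.192.18
  3.118.200.0/21 (3.118.200.0 - 3.118.207.255) does not contain 3.118.192.18
  3.119.192.0/19 (3.119.192.0 - 3.119.223.255) does not contain 3.118.192.18
  3.118.64.0/19 (3.118.64.0 - 3.118.95.255) does not contain 3.118.192.18
  3.119.128.0/17 (3.119.128.0 - 3.119.255.255) does not contain 3.118.192.18
  3.112.0.0/14 (3.112.0.0 - 3.115.255.255) does not contain 3.118.192.18
Longest matching prefix is /13 -> interface ens13.

ens13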